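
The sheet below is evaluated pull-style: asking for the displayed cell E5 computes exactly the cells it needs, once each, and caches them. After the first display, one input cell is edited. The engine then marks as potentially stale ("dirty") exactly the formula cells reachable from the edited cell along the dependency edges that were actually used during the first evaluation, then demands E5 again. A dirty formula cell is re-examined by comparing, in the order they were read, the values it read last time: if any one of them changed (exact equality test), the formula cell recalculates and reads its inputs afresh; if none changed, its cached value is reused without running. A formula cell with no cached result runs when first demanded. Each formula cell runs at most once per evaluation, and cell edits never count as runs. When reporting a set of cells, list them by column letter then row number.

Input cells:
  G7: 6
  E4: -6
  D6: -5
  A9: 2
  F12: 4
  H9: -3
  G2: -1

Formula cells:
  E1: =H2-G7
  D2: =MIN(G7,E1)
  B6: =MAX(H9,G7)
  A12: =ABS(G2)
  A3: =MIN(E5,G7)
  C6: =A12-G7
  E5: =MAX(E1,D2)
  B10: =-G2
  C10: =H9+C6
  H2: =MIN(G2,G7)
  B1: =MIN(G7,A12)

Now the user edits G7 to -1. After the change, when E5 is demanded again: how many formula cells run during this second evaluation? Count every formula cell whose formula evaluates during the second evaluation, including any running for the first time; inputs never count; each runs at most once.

First demand of the output computes:
  H2 = MIN(-1, 6) = -1
  E1 = -1 - 6 = -7
  D2 = MIN(6, -7) = -7
  E5 = MAX(-7, -7) = -7

After the edit, cleaning proceeds:
  H2: a read changed (G7 6->-1) — executes, giving -1 — identical to its old value.
  E1: a read changed (G7 6->-1) — executes, giving 0.
  D2: a read changed (G7 6->-1; E1 -7->0) — executes, giving -1.
  E5: a read changed (E1 -7->0; D2 -7->-1) — executes, giving 0.

4 formula cells run: D2, E1, E5, H2.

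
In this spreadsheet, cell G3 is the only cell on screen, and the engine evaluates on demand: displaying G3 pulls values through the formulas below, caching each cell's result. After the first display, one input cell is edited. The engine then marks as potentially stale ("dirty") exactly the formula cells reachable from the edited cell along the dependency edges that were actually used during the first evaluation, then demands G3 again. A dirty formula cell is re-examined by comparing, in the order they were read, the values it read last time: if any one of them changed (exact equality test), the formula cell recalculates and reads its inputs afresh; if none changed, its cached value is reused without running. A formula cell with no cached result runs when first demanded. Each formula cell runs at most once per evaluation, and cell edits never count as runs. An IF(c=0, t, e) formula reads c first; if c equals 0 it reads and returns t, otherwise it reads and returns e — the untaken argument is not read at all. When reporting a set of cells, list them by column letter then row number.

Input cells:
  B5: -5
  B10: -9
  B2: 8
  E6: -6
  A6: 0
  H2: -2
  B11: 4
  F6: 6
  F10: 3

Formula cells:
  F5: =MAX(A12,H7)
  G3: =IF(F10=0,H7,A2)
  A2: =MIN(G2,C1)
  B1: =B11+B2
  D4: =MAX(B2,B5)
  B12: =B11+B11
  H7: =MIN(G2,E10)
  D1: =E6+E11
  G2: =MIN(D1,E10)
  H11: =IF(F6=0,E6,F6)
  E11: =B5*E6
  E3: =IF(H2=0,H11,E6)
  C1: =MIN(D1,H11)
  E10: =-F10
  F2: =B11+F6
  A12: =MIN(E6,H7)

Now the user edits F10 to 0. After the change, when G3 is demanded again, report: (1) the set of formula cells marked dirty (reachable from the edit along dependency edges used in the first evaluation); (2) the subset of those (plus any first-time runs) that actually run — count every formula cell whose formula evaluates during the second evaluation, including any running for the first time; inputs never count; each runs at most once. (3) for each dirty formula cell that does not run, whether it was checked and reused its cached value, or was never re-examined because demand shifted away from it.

Dirty set: A2, E10, G2, G3.
Run set: E10, G2, G3, H7 (4 run).
Left stale — demand moved off them: A2.
The important point: the flipped condition redirects demand; A2 is left stale, never re-checked.

Initial pass — values computed on the first demand:
  E10 = -(3) = -3
  E11 = -5 * -6 = 30
  D1 = -6 + 30 = 24
  G2 = MIN(24, -3) = -3
  H11 = IF(F6=0: F6=6 -> else branch F6) = 6
  C1 = MIN(24, 6) = 6
  A2 = MIN(-3, 6) = -3
  G3 = IF(F10=0: F10=3 -> else branch A2) = -3

Second demand — change propagation:
  E10: re-runs because F10 3->0; new result 0.
  G2: re-runs because E10 -3->0; new result 0.
  A2: dirty yet unreached — the second evaluation never asks for it.
  H7: newly demanded (no cache) — executes and yields 0.
  G3: re-runs because F10 3->0; new result 0.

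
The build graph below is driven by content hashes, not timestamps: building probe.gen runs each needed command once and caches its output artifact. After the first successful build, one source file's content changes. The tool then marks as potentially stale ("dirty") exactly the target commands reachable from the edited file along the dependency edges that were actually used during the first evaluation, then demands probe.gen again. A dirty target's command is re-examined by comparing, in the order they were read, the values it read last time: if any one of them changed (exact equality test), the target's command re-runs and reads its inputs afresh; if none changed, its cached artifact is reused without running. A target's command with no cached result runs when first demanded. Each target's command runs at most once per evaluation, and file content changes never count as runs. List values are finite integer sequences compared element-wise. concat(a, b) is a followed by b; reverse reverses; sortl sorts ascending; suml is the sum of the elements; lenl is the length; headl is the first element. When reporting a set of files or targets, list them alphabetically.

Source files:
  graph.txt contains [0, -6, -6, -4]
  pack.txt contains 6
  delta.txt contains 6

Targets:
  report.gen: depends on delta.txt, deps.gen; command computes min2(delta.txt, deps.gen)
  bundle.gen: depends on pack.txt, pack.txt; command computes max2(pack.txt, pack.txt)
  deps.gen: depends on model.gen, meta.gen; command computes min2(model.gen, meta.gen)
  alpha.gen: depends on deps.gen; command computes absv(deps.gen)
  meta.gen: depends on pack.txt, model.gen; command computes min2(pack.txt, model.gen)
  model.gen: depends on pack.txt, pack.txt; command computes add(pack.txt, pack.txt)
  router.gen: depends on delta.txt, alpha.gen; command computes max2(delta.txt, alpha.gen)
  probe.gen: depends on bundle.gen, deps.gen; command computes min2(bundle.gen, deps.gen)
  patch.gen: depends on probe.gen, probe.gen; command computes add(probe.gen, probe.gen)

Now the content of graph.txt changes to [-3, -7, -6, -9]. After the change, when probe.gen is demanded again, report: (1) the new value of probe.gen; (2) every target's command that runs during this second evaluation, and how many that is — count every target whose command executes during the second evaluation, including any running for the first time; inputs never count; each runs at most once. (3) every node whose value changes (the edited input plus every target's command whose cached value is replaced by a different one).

probe.gen now evaluates to 6.
Run set: none (0 run).
Changed values: graph.txt.
The important point: nothing the output needs ever reads graph.txt, so the edit is invisible to it.

Initial pass — values computed on the first demand:
  bundle.gen = max2(6, 6) = 6
  model.gen = add(6, 6) = 12
  meta.gen = min2(6, 12) = 6
  deps.gen = min2(12, 6) = 6
  probe.gen = min2(6, 6) = 6

Second demand — change propagation:
  no demanded computation ever read graph.txt, so the edit dirties nothing and nothing runs.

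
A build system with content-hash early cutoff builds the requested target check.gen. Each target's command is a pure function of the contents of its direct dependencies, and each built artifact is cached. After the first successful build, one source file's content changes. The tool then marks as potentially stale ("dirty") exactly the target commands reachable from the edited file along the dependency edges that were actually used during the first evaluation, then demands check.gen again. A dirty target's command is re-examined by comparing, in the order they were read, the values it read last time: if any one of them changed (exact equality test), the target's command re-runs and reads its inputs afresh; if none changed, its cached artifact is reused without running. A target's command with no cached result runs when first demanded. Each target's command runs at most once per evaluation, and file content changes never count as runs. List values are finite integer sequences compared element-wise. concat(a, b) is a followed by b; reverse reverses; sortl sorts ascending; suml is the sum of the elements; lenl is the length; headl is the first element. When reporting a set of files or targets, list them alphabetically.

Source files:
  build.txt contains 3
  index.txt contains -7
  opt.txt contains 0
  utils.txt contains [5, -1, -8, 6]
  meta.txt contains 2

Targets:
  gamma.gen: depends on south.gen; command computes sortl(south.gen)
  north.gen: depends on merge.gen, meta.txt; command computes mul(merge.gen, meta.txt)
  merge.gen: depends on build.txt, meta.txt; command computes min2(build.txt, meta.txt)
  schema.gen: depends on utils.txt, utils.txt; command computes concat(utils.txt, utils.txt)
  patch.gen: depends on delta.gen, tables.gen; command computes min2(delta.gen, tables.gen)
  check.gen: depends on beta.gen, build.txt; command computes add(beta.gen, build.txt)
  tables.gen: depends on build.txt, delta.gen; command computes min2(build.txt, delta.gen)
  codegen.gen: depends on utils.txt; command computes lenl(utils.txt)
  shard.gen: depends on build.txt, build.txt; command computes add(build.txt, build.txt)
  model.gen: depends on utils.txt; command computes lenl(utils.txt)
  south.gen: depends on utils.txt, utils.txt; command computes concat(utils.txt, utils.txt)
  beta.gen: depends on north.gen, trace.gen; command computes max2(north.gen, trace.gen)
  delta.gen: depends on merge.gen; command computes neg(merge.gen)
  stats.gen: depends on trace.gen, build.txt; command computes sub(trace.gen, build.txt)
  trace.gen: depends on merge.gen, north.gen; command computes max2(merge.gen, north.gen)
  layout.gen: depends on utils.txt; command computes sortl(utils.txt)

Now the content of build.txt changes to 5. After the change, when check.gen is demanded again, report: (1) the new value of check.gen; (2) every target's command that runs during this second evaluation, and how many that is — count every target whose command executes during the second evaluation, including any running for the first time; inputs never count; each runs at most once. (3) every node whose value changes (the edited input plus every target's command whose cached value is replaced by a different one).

New value of check.gen: 9.
Target commands that run: check.gen, merge.gen — 2 in total.
Values that change: build.txt, check.gen.
Key observation: the cutoff stops propagation at north.gen — its inputs' values are unchanged, so it reuses its cache.

First evaluation (everything demanded from the output):
  merge.gen = min2(3, 2) = 2
  north.gen = mul(2, 2) = 4
  trace.gen = max2(2, 4) = 4
  beta.gen = max2(4, 4) = 4
  check.gen = add(4, 3) = 7

Propagation after the edit:
  merge.gen: runs — build.txt 3->5; result 2 (same value as before).
  north.gen: checked — values it read are unchanged (merge.gen unchanged, meta.txt unchanged); reused cached 4 without running.
  trace.gen: checked — values it read are unchanged (merge.gen unchanged, north.gen unchanged); reused cached 4 without running.
  beta.gen: checked — values it read are unchanged (north.gen unchanged, trace.gen unchanged); reused cached 4 without running.
  check.gen: runs — build.txt 3->5; result 9.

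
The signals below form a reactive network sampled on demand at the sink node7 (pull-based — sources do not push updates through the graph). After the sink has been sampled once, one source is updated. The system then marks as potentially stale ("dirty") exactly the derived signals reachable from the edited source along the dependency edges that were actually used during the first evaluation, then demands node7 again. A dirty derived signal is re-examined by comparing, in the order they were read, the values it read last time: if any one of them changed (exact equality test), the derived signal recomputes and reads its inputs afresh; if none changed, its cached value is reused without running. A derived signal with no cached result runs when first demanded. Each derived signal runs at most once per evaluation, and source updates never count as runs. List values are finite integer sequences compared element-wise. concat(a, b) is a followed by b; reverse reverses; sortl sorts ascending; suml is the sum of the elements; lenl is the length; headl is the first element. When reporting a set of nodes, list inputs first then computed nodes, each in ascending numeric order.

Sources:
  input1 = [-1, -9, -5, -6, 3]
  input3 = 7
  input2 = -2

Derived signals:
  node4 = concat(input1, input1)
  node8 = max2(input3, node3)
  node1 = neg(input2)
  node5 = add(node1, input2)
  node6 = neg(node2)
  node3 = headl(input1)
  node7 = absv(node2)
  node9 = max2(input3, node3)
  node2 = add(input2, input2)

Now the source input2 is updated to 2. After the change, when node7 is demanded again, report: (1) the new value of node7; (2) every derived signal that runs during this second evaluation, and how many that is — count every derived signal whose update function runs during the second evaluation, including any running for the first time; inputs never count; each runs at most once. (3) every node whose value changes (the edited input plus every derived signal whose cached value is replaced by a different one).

node7 now evaluates to 4.
Run set: node2, node7 (2 run).
Changed values: input2, node2.

Initial pass — values computed on the first demand:
  node2 = add(-2, -2) = -4
  node7 = absv(-4) = 4

Second demand — change propagation:
  node2: re-runs because input2 -2->2; input2 -2->2; new result 4.
  node7: re-runs because node2 -4->4; new result 4 (unchanged).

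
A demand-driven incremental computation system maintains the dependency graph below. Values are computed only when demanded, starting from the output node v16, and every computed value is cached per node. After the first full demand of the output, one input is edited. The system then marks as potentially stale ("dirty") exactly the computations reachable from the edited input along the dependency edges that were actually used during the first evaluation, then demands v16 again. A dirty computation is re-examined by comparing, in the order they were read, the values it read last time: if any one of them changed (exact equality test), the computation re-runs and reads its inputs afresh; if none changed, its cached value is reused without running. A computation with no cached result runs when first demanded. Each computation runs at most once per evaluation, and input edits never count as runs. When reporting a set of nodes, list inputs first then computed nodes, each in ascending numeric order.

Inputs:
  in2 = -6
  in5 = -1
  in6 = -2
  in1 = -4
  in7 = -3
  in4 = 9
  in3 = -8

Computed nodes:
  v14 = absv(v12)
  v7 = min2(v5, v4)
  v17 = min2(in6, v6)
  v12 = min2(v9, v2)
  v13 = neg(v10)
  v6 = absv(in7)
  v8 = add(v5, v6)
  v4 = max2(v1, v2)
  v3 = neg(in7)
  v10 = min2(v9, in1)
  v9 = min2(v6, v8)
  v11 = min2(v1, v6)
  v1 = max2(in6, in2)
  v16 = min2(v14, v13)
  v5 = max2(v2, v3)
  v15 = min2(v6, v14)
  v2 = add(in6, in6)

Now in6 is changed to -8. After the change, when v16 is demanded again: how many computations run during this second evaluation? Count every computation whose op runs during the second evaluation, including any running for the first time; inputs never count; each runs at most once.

First evaluation (everything demanded from the output):
  v2 = add(-2, -2) = -4
  v3 = neg(-3) = 3
  v5 = max2(-4, 3) = 3
  v6 = absv(-3) = 3
  v8 = add(3, 3) = 6
  v9 = min2(3, 6) = 3
  v10 = min2(3, -4) = -4
  v12 = min2(3, -4) = -4
  v13 = neg(-4) = 4
  v14 = absv(-4) = 4
  v16 = min2(4, 4) = 4

Propagation after the edit:
  v2: runs — in6 -2->-8; in6 -2->-8; result -16.
  v5: runs — v2 -4->-16; result 3 (same value as before).
  v8: checked — values it read are unchanged (v5 unchanged, v6 unchanged); reused cached 6 without running.
  v9: checked — values it read are unchanged (v6 unchanged, v8 unchanged); reused cached 3 without running.
  v10: checked — values it read are unchanged (v9 unchanged, in1 unchanged); reused cached -4 without running.
  v12: runs — v2 -4->-16; result -16.
  v13: checked — values it read are unchanged (v10 unchanged); reused cached 4 without running.
  v14: runs — v12 -4->-16; result 16.
  v16: runs — v14 4->16; result 4 (same value as before).

Key observation: the cutoff stops propagation at v8 — its inputs' values are unchanged, so it reuses its cache.

Computations that run: v2, v5, v12, v14, v16 — 5 in total.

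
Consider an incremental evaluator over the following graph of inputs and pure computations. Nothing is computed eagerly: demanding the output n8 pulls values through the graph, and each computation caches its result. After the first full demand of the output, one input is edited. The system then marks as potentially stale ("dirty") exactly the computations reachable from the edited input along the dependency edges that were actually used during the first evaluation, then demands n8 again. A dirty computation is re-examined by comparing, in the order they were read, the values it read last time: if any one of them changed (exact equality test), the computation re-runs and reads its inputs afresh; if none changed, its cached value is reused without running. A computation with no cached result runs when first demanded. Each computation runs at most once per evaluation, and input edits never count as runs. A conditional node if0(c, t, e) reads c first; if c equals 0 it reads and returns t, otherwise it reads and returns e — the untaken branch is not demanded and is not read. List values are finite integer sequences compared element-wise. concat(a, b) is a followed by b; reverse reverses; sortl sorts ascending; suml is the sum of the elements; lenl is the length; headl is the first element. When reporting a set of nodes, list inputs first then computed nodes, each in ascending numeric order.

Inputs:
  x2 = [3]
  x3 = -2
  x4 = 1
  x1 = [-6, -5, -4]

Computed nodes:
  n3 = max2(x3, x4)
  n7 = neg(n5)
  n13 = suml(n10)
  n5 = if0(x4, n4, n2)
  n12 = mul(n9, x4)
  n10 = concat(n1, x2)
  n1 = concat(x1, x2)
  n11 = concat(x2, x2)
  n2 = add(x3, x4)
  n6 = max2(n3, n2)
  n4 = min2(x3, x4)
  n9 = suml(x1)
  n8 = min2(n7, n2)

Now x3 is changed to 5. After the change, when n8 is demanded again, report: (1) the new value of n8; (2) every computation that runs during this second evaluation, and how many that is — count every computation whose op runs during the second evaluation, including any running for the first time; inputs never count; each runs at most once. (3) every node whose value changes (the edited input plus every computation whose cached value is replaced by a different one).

Initial pass — values computed on the first demand:
  n2 = add(-2, 1) = -1
  n5 = if0(x4=1 -> else branch n2) = -1
  n7 = neg(-1) = 1
  n8 = min2(1, -1) = -1

Second demand — change propagation:
  n2: re-runs because x3 -2->5; new result 6.
  n5: re-runs because n2 -1->6; new result 6.
  n7: re-runs because n5 -1->6; new result -6.
  n8: re-runs because n7 1->-6; n2 -1->6; new result -6.

n8 now evaluates to -6.
Run set: n2, n5, n7, n8 (4 run).
Changed values: x3, n2, n5, n7, n8.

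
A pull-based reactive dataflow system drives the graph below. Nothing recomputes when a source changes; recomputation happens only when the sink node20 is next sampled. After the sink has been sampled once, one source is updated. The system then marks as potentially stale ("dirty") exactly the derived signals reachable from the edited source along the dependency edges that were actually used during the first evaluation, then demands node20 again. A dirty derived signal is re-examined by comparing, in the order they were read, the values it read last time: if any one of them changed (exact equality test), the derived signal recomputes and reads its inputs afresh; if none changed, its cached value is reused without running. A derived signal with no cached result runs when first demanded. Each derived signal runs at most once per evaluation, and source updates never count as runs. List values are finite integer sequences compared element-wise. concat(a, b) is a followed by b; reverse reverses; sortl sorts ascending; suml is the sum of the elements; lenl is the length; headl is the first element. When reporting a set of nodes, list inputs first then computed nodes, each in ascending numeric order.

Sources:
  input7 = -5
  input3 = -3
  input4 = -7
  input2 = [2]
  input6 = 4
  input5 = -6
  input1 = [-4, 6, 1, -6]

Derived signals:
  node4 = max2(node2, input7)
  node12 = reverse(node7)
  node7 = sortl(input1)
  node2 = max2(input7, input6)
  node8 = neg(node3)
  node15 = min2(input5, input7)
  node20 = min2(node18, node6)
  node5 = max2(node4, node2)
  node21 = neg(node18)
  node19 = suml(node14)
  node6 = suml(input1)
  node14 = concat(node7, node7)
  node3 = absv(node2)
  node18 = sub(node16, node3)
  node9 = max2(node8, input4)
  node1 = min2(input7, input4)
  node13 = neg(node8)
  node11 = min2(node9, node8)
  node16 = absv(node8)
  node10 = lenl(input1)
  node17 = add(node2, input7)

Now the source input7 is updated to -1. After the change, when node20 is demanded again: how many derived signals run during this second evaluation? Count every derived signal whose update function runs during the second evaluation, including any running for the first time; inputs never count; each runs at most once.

Derived signals that run: node2 — 1 in total.
Key observation: the change is absorbed at node2 — it re-runs but produces the same value, and the output's value is unchanged.

First evaluation (everything demanded from the output):
  node2 = max2(-5, 4) = 4
  node3 = absv(4) = 4
  node6 = suml([-4, 6, 1, -6]) = -3
  node8 = neg(4) = -4
  node16 = absv(-4) = 4
  node18 = sub(4, 4) = 0
  node20 = min2(0, -3) = -3

Propagation after the edit:
  node2: runs — input7 -5->-1; result 4 (same value as before).
  node3: checked — values it read are unchanged (node2 unchanged); reused cached 4 without running.
  node8: checked — values it read are unchanged (node3 unchanged); reused cached -4 without running.
  node16: checked — values it read are unchanged (node8 unchanged); reused cached 4 without running.
  node18: checked — values it read are unchanged (node16 unchanged, node3 unchanged); reused cached 0 without running.
  node20: checked — values it read are unchanged (node18 unchanged, node6 unchanged); reused cached -3 without running.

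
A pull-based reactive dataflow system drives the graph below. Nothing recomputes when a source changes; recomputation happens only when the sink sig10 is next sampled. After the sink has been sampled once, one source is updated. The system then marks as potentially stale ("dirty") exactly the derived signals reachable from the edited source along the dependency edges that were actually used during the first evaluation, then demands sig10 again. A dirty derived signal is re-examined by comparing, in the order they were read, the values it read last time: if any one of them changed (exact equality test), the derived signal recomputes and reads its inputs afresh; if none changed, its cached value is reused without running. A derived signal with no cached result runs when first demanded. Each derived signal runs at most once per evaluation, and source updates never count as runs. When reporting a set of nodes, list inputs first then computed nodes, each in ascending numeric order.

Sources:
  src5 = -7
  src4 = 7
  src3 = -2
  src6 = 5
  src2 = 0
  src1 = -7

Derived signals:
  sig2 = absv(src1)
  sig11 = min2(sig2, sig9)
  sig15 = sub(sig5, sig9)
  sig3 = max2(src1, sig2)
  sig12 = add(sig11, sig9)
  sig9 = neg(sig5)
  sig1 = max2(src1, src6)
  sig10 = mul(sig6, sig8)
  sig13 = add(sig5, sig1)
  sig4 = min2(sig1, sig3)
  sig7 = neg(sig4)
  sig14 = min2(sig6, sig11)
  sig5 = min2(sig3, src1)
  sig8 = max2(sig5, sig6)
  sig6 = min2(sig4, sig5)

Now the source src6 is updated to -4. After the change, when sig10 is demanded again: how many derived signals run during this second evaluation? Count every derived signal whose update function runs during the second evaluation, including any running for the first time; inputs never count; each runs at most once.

Derived signals that run: sig1, sig4, sig6 — 3 in total.
Key observation: the change is absorbed at sig6 — it re-runs but produces the same value, and the output's value is unchanged.

First evaluation (everything demanded from the output):
  sig1 = max2(-7, 5) = 5
  sig2 = absv(-7) = 7
  sig3 = max2(-7, 7) = 7
  sig4 = min2(5, 7) = 5
  sig5 = min2(7, -7) = -7
  sig6 = min2(5, -7) = -7
  sig8 = max2(-7, -7) = -7
  sig10 = mul(-7, -7) = 49

Propagation after the edit:
  sig1: runs — src6 5->-4; result -4.
  sig4: runs — sig1 5->-4; result -4.
  sig6: runs — sig4 5->-4; result -7 (same value as before).
  sig8: checked — values it read are unchanged (sig5 unchanged, sig6 unchanged); reused cached -7 without running.
  sig10: checked — values it read are unchanged (sig6 unchanged, sig8 unchanged); reused cached 49 without running.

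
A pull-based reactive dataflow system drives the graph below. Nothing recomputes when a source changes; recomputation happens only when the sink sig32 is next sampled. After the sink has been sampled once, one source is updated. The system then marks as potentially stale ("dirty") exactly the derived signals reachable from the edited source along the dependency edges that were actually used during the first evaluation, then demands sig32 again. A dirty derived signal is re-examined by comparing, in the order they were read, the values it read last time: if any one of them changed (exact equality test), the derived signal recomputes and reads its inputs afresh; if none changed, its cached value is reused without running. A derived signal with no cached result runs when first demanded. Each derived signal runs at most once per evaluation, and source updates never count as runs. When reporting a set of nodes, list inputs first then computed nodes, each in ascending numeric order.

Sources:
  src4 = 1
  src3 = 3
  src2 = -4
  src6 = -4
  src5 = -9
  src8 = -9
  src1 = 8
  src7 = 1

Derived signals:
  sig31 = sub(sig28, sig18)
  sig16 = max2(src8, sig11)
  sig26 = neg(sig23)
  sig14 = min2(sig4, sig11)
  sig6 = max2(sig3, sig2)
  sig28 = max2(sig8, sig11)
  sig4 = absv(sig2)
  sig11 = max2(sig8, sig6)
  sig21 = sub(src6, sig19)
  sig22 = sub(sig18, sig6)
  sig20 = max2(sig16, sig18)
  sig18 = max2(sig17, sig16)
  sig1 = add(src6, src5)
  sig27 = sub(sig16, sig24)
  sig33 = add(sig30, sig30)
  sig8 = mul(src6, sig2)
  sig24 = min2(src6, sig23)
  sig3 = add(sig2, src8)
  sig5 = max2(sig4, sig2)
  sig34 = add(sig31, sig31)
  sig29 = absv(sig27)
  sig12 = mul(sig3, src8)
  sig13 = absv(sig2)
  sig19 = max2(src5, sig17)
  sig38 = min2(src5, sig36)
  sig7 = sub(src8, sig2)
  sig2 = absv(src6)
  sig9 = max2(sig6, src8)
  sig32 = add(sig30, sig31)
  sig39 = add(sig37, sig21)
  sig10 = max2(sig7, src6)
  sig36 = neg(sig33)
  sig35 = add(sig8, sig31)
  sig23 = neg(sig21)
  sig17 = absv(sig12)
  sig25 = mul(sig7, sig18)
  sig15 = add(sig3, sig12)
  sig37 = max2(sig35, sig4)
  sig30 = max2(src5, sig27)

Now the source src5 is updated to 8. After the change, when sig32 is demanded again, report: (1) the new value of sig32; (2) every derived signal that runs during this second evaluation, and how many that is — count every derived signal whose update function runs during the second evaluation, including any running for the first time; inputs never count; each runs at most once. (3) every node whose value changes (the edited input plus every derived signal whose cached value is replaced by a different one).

First evaluation (everything demanded from the output):
  sig2 = absv(-4) = 4
  sig3 = add(4, -9) = -5
  sig6 = max2(-5, 4) = 4
  sig8 = mul(-4, 4) = -16
  sig11 = max2(-16, 4) = 4
  sig12 = mul(-5, -9) = 45
  sig16 = max2(-9, 4) = 4
  sig17 = absv(45) = 45
  sig18 = max2(45, 4) = 45
  sig19 = max2(-9, 45) = 45
  sig21 = sub(-4, 45) = -49
  sig23 = neg(-49) = 49
  sig24 = min2(-4, 49) = -4
  sig27 = sub(4, -4) = 8
  sig28 = max2(-16, 4) = 4
  sig30 = max2(-9, 8) = 8
  sig31 = sub(4, 45) = -41
  sig32 = add(8, -41) = -33

Propagation after the edit:
  sig19: runs — src5 -9->8; result 45 (same value as before).
  sig21: checked — values it read are unchanged (src6 unchanged, sig19 unchanged); reused cached -49 without running.
  sig23: checked — values it read are unchanged (sig21 unchanged); reused cached 49 without running.
  sig24: checked — values it read are unchanged (src6 unchanged, sig23 unchanged); reused cached -4 without running.
  sig27: checked — values it read are unchanged (sig16 unchanged, sig24 unchanged); reused cached 8 without running.
  sig30: runs — src5 -9->8; result 8 (same value as before).
  sig32: checked — values it read are unchanged (sig30 unchanged, sig31 unchanged); reused cached -33 without running.

Key observation: the cutoff stops propagation at sig21 — its inputs' values are unchanged, so it reuses its cache.

New value of sig32: -33.
Derived signals that run: sig19, sig30 — 2 in total.
Values that change: src5.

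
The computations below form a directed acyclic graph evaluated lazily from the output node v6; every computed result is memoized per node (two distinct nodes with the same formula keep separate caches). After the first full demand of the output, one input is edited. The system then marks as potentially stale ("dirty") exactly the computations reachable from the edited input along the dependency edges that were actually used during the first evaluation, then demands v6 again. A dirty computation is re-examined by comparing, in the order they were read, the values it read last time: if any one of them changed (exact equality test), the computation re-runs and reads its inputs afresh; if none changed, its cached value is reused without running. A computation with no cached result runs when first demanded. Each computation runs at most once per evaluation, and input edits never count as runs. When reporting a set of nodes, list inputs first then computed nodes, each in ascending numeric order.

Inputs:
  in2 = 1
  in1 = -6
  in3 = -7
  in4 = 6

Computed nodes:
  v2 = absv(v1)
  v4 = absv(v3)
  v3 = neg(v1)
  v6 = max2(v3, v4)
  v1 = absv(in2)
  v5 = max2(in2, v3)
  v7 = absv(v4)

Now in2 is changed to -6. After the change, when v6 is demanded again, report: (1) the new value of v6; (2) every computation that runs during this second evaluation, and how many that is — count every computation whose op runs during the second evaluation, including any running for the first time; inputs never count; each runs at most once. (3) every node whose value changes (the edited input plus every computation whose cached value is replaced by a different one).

Demanding v6 again yields 6.
4 computations run: v1, v3, v4, v6.
The nodes whose values change: in2, v1, v3, v4, v6.

First demand of the output computes:
  v1 = absv(1) = 1
  v3 = neg(1) = -1
  v4 = absv(-1) = 1
  v6 = max2(-1, 1) = 1

After the edit, cleaning proceeds:
  v1: a read changed (in2 1->-6) — executes, giving 6.
  v3: a read changed (v1 1->6) — executes, giving -6.
  v4: a read changed (v3 -1->-6) — executes, giving 6.
  v6: a read changed (v3 -1->-6; v4 1->6) — executes, giving 6.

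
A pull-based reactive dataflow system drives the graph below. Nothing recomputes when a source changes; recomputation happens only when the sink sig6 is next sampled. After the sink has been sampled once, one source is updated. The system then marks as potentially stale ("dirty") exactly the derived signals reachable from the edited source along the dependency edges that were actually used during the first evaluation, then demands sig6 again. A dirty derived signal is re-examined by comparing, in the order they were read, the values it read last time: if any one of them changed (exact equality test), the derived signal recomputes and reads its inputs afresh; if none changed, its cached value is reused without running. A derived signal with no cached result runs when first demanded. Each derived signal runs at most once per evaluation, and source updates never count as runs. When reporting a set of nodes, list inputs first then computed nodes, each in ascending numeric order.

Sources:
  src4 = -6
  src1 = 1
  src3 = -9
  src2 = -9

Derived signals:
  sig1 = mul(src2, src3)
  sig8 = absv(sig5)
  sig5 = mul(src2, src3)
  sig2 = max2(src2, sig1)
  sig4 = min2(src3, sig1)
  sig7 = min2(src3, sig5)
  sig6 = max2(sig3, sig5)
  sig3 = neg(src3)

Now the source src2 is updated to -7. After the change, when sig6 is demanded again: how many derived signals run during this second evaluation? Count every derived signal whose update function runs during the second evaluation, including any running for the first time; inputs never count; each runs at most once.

First evaluation (everything demanded from the output):
  sig3 = neg(-9) = 9
  sig5 = mul(-9, -9) = 81
  sig6 = max2(9, 81) = 81

Propagation after the edit:
  sig5: runs — src2 -9->-7; result 63.
  sig6: runs — sig5 81->63; result 63.

Derived signals that run: sig5, sig6 — 2 in total.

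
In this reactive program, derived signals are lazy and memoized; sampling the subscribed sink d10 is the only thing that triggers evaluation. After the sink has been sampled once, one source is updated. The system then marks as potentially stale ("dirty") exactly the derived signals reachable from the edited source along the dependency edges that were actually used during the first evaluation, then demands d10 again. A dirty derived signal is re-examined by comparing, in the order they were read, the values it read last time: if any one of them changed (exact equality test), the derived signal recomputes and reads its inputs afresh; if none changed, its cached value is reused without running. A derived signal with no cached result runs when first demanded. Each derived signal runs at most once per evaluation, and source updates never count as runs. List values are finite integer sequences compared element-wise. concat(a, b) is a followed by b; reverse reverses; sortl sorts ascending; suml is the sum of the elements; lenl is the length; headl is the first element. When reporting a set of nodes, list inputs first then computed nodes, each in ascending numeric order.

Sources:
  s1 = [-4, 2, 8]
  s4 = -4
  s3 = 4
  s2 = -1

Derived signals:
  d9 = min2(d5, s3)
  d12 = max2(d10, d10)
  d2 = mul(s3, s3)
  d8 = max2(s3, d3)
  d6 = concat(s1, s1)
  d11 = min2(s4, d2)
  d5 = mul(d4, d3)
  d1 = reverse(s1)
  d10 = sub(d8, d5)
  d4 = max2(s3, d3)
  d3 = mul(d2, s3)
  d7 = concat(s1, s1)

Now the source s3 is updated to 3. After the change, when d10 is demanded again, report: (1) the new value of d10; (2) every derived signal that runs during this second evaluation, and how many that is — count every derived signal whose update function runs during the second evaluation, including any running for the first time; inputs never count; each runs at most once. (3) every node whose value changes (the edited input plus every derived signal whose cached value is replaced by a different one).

Demanding d10 again yields -702.
6 derived signals run: d2, d3, d4, d5, d8, d10.
The nodes whose values change: s3, d2, d3, d4, d5, d8, d10.

First demand of the output computes:
  d2 = mul(4, 4) = 16
  d3 = mul(16, 4) = 64
  d4 = max2(4, 64) = 64
  d5 = mul(64, 64) = 4096
  d8 = max2(4, 64) = 64
  d10 = sub(64, 4096) = -4032

After the edit, cleaning proceeds:
  d2: a read changed (s3 4->3; s3 4->3) — executes, giving 9.
  d3: a read changed (d2 16->9; s3 4->3) — executes, giving 27.
  d4: a read changed (s3 4->3; d3 64->27) — executes, giving 27.
  d5: a read changed (d4 64->27; d3 64->27) — executes, giving 729.
  d8: a read changed (s3 4->3; d3 64->27) — executes, giving 27.
  d10: a read changed (d8 64->27; d5 4096->729) — executes, giving -702.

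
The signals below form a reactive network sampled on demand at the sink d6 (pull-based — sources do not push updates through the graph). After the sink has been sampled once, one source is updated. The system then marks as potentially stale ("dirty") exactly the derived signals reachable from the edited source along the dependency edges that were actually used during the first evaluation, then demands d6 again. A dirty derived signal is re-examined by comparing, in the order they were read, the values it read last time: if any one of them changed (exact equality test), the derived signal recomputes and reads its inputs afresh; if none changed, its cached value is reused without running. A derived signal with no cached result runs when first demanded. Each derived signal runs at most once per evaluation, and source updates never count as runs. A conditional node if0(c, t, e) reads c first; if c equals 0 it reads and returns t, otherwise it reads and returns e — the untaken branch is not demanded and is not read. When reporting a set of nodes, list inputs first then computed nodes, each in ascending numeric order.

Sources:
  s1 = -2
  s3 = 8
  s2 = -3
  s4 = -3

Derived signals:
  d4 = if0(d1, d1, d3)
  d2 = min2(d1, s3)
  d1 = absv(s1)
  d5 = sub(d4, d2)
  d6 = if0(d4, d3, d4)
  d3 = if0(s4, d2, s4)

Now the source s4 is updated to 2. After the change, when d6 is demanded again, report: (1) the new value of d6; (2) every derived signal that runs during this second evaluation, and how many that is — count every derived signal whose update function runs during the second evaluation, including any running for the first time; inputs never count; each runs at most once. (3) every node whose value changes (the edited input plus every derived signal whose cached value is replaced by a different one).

Initial pass — values computed on the first demand:
  d1 = absv(-2) = 2
  d3 = if0(s4=-3 -> else branch s4) = -3
  d4 = if0(d1=2 -> else branch d3) = -3
  d6 = if0(d4=-3 -> else branch d4) = -3

Second demand — change propagation:
  d3: re-runs because s4 -3->2; s4 -3->2; new result 2.
  d4: re-runs because d3 -3->2; new result 2.
  d6: re-runs because d4 -3->2; d4 -3->2; new result 2.

d6 now evaluates to 2.
Run set: d3, d4, d6 (3 run).
Changed values: s4, d3, d4, d6.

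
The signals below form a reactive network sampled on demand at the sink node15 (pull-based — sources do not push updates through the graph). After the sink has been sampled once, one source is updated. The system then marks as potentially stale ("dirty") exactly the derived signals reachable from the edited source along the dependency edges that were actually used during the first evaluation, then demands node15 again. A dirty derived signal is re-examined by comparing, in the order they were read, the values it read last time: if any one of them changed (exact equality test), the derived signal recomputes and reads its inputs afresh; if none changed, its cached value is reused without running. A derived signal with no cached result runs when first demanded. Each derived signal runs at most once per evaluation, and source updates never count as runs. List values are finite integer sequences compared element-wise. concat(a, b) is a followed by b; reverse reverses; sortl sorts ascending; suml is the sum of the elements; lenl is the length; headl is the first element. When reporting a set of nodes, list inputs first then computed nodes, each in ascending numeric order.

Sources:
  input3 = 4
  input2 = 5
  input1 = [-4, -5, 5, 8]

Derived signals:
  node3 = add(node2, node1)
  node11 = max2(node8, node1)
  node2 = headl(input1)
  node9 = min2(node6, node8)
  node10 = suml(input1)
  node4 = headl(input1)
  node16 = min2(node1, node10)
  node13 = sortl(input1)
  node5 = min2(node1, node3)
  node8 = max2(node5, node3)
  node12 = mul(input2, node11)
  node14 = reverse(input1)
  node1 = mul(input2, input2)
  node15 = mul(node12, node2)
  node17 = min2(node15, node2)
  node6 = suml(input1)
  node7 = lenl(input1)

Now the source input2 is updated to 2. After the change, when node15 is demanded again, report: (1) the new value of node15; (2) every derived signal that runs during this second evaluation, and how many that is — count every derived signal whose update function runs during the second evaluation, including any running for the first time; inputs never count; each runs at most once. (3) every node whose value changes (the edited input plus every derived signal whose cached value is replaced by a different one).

node15 now evaluates to -32.
Run set: node1, node3, node5, node8, node11, node12, node15 (7 run).
Changed values: input2, node1, node3, node5, node8, node11, node12, node15.

Initial pass — values computed on the first demand:
  node1 = mul(5, 5) = 25
  node2 = headl([-4, -5, 5, 8]) = -4
  node3 = add(-4, 25) = 21
  node5 = min2(25, 21) = 21
  node8 = max2(21, 21) = 21
  node11 = max2(21, 25) = 25
  node12 = mul(5, 25) = 125
  node15 = mul(125, -4) = -500

Second demand — change propagation:
  node1: re-runs because input2 5->2; input2 5->2; new result 4.
  node3: re-runs because node1 25->4; new result 0.
  node5: re-runs because node1 25->4; node3 21->0; new result 0.
  node8: re-runs because node5 21->0; node3 21->0; new result 0.
  node11: re-runs because node8 21->0; node1 25->4; new result 4.
  node12: re-runs because input2 5->2; node11 25->4; new result 8.
  node15: re-runs because node12 125->8; new result -32.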